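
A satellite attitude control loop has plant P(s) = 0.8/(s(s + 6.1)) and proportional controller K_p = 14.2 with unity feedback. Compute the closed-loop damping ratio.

With unity feedback the closed-loop characteristic equation is s² + 6.1s + 14.2·0.8 = s² + 6.1s + 11.36 = 0.
Matching s² + 2ζω_n s + ω_n²: ω_n = √11.36 = 3.37 rad/s and 2ζω_n = 6.1, so ζ = 6.1/(2·3.37) = 0.905.

ζ = 0.905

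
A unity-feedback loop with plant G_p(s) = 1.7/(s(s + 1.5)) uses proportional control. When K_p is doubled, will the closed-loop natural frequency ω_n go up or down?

increase

ω_n = √(1.7·K_p), which grows with K_p.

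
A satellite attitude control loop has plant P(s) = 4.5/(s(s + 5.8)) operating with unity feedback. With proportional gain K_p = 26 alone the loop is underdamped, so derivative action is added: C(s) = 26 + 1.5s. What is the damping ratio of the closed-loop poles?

ζ = 0.58

Forward path: (26 + 1.5s)·4.5/(s(s+5.8)). The closed-loop characteristic equation is s² + (5.8 + 4.5·1.5)s + 4.5·26 = 0.
That is s² + 12.55s + 117 = 0, so ω_n = 10.82 rad/s and ζ = 12.55/(2·10.82) = 0.5801.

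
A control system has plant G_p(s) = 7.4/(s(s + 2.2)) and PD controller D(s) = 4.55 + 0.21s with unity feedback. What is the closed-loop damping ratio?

ζ = 0.323

Forward path: (4.55 + 0.21s)·7.4/(s(s+2.2)). The closed-loop characteristic equation is s² + (2.2 + 7.4·0.21)s + 7.4·4.55 = 0.
That is s² + 3.754s + 33.67 = 0, so ω_n = 5.803 rad/s and ζ = 3.754/(2·5.803) = 0.3235.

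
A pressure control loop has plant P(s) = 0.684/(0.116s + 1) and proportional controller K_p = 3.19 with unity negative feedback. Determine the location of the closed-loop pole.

s = -27.43

Closed loop: T(s) = K_p·P/(1+K_p·P) = 2.182/(0.116s + 1 + 2.182), with pole at s = −(1 + 2.182)/0.116 = −27.43.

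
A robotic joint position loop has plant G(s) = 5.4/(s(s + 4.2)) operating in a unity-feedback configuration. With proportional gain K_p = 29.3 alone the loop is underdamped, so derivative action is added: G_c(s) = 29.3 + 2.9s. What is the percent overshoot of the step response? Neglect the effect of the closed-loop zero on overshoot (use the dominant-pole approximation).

1.76%

Forward path: (29.3 + 2.9s)·5.4/(s(s+4.2)). The closed-loop characteristic equation is s² + (4.2 + 5.4·2.9)s + 5.4·29.3 = 0.
That is s² + 19.86s + 158.2 = 0, so ω_n = 12.58 rad/s and ζ = 19.86/(2·12.58) = 0.7894.
%OS = 100·exp(−πζ/√(1−ζ²)) = 1.76%.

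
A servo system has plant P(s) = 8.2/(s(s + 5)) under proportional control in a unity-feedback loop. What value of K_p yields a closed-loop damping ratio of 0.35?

K_p = 6.22

Closed-loop characteristic equation: s² + 5s + K_p·8.2 = 0.
So ω_n = √(8.2K_p) and 2ζω_n = 5, giving ζ = 5/(2√(8.2K_p)).
Setting ζ = 0.35: √(8.2K_p) = 5/(2·0.35) = 7.143, so K_p = 51.02/8.2 = 6.22.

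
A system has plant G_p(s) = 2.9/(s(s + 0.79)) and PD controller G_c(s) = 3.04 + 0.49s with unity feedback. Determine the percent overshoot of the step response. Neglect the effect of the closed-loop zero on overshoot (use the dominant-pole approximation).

28.4%

Forward path: (3.04 + 0.49s)·2.9/(s(s+0.79)). The closed-loop characteristic equation is s² + (0.79 + 2.9·0.49)s + 2.9·3.04 = 0.
That is s² + 2.211s + 8.816 = 0, so ω_n = 2.969 rad/s and ζ = 2.211/(2·2.969) = 0.3723.
%OS = 100·exp(−πζ/√(1−ζ²)) = 28.4%.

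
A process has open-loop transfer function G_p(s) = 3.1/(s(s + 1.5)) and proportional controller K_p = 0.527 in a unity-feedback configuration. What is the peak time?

The closed-loop denominator s² + 1.5s + 1.634 gives ω_n = √1.634 = 1.278 and ζ = 1.5/(2ω_n) = 0.5868.
Damped frequency ω_d = ω_n√(1−ζ²) = 1.035 rad/s, so peak time T_p = π/ω_d = 3.04 s.

T_p = 3.04 s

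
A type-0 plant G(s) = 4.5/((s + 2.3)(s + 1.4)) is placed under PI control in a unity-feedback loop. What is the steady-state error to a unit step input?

The PI controller's integrator makes the forward path type 1, so e_ss to a step is zero.

0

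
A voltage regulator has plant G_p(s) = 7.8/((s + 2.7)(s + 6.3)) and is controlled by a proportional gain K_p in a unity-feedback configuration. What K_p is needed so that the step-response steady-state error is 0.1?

Steady-state error for a unit step on this type-0 loop is 1/(1 + K_p·G_p(0)).
G_p(0) = 0.4586. Require 1/(1 + K_p·0.4586) = 0.1, so 1 + 0.4586·K_p = 10.
K_p = (10 − 1)/0.4586 = 19.6.

K_p = 19.6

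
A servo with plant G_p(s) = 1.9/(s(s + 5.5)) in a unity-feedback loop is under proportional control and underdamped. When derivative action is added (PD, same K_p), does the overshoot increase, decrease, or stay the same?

The derivative term adds K·K_d to the s-coefficient of the characteristic equation, raising 2ζω_n while ω_n is unchanged; ζ increases, so overshoot decreases.

decrease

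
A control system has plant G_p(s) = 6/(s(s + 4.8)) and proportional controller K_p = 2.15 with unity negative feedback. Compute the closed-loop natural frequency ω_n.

1 + K_p·G_p(s) = 0 gives s² + 4.8s + 12.9 = 0.
So ω_n² = 12.9 ⇒ ω_n = 3.592 rad/s, and ζ = 4.8/(2ω_n) = 0.668.

ω_n = 3.59 rad/s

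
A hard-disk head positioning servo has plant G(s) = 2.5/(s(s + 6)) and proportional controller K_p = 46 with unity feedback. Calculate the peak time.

T_p = 0.305 s

From 1 + K_pG(s) = 0: s² + 6s + 115 = 0 ⇒ ω_n = 10.72, ζ = 0.2798.
Damped frequency ω_d = ω_n√(1−ζ²) = 10.3 rad/s, so peak time T_p = π/ω_d = 0.305 s.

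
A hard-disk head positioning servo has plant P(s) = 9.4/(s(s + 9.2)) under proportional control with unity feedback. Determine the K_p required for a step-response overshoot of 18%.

From %OS = 100·exp(−πζ/√(1−ζ²)) = 18%, ζ = −ln(0.18)/√(π²+ln²(0.18)) = 0.4791.
Characteristic equation s² + 9.2s + 9.4K_p = 0 gives ζ = 9.2/(2√(9.4K_p)).
Setting ζ = 0.4791: √(9.4K_p) = 9.2/(2·0.4791) = 9.601, so K_p = 92.18/9.4 = 9.81.

K_p = 9.81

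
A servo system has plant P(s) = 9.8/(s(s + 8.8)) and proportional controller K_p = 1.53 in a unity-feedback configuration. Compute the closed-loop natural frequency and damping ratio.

The closed-loop denominator is s(s+8.8) + 1.53·9.8 = s² + 8.8s + 14.99.
So ω_n² = 14.99 ⇒ ω_n = 3.872 rad/s, and ζ = 8.8/(2ω_n) = 1.14.

ω_n = 3.87 rad/s, ζ = 1.14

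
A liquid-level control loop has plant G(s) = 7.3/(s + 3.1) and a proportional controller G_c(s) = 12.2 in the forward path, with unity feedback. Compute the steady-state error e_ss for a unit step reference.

The loop is type 0. Static position error constant K_pos = G_c(0)·G(0) = 12.2·2.355 = 28.73.
Steady-state error to a unit step: e_ss = 1/(1+K_pos) = 1/29.73 = 0.0336.

0.0336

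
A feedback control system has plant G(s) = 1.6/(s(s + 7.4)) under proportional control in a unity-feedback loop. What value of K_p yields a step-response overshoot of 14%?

From %OS = 100·exp(−πζ/√(1−ζ²)) = 14%, ζ = −ln(0.14)/√(π²+ln²(0.14)) = 0.5305.
Characteristic equation s² + 7.4s + 1.6K_p = 0 gives ζ = 7.4/(2√(1.6K_p)).
Setting ζ = 0.5305: √(1.6K_p) = 7.4/(2·0.5305) = 6.974, so K_p = 48.64/1.6 = 30.4.

K_p = 30.4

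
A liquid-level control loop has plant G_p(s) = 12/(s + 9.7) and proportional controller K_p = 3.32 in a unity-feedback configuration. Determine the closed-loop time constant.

τ = 0.0202 s

Closed-loop transfer function: T(s) = K_p·G_p(s)/(1 + K_p·G_p(s)) = 39.84/(s + 9.7 + 39.84) = 39.84/(s + 49.54).
Time constant τ = 1/49.54 = 0.0202 s.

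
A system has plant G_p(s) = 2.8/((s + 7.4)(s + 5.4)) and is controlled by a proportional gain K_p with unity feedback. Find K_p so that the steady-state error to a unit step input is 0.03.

For a type-0 loop with proportional control, e_ss = 1/(1 + K_p·G_p(0)).
G_p(0) = 0.07007. Require 1/(1 + K_p·0.07007) = 0.03, so 1 + 0.07007·K_p = 33.33.
K_p = (33.33 − 1)/0.07007 = 461.

K_p = 461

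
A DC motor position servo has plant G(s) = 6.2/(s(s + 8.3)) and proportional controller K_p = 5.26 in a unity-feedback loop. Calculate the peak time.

T_p = 0.801 s

The closed-loop denominator s² + 8.3s + 32.61 gives ω_n = √32.61 = 5.711 and ζ = 8.3/(2ω_n) = 0.7267.
Damped frequency ω_d = ω_n√(1−ζ²) = 3.923 rad/s, so peak time T_p = π/ω_d = 0.801 s.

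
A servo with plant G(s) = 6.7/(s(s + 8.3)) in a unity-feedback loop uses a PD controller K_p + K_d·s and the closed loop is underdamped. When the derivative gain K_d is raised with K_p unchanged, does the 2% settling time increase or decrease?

decrease

Characteristic equation s² + (8.3 + 6.7K_d)s + 6.7K_p = 0: raising K_d increases ζω_n = (8.3+6.7K_d)/2 while the loop stays underdamped, so T_s ≈ 4/(ζω_n) decreases.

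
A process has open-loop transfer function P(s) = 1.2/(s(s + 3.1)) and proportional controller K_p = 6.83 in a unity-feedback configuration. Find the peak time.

T_p = 1.31 s

The closed-loop denominator s² + 3.1s + 8.196 gives ω_n = √8.196 = 2.863 and ζ = 3.1/(2ω_n) = 0.5414.
Damped frequency ω_d = ω_n√(1−ζ²) = 2.407 rad/s, so peak time T_p = π/ω_d = 1.31 s.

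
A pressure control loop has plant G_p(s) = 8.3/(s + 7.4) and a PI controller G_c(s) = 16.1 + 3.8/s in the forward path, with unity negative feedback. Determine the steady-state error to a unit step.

The open loop G_c(s)G_p(s) has a pole at the origin (type 1), so the static position error constant is infinite and e_ss = 1/(1+∞) = 0.

0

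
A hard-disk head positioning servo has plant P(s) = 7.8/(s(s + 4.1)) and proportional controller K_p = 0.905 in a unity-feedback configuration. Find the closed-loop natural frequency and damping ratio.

ω_n = 2.66 rad/s, ζ = 0.772

With unity feedback the closed-loop characteristic equation is s² + 4.1s + 0.905·7.8 = s² + 4.1s + 7.059 = 0.
Matching s² + 2ζω_n s + ω_n²: ω_n = √7.059 = 2.657 rad/s and 2ζω_n = 4.1, so ζ = 4.1/(2·2.657) = 0.772.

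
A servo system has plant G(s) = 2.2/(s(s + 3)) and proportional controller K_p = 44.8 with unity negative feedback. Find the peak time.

T_p = 0.32 s

The closed-loop denominator s² + 3s + 98.56 gives ω_n = √98.56 = 9.928 and ζ = 3/(2ω_n) = 0.1511.
Damped frequency ω_d = ω_n√(1−ζ²) = 9.814 rad/s, so peak time T_p = π/ω_d = 0.32 s.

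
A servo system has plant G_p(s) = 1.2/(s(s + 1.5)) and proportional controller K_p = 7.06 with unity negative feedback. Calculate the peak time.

T_p = 1.12 s

From 1 + K_pG_p(s) = 0: s² + 1.5s + 8.472 = 0 ⇒ ω_n = 2.911, ζ = 0.2577.
Damped frequency ω_d = ω_n√(1−ζ²) = 2.812 rad/s, so peak time T_p = π/ω_d = 1.12 s.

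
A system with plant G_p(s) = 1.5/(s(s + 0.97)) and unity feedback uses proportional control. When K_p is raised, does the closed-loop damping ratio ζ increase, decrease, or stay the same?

decrease

ζ = 0.97/(2√(1.5K_p)); increasing K_p raises the denominator, so ζ falls.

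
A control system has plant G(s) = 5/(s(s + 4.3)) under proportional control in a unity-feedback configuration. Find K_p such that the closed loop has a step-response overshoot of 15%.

From %OS = 100·exp(−πζ/√(1−ζ²)) = 15%, ζ = −ln(0.15)/√(π²+ln²(0.15)) = 0.5169.
Characteristic equation s² + 4.3s + 5K_p = 0 gives ζ = 4.3/(2√(5K_p)).
Setting ζ = 0.5169: √(5K_p) = 4.3/(2·0.5169) = 4.159, so K_p = 17.3/5 = 3.46.

K_p = 3.46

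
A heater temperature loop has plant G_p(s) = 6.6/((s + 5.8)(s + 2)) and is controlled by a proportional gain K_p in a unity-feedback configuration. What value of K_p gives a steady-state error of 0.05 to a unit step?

The loop is type 0, so e_ss(step) = 1/(1 + K_pos) with K_pos = K_p·G_p(0).
G_p(0) = 0.569. Require 1/(1 + K_p·0.569) = 0.05, so 1 + 0.569·K_p = 20.
K_p = (20 − 1)/0.569 = 33.4.

K_p = 33.4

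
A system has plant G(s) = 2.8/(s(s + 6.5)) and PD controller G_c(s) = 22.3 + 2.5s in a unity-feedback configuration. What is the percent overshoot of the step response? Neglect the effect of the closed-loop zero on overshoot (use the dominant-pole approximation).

Forward path: (22.3 + 2.5s)·2.8/(s(s+6.5)). The closed-loop characteristic equation is s² + (6.5 + 2.8·2.5)s + 2.8·22.3 = 0.
That is s² + 13.5s + 62.44 = 0, so ω_n = 7.902 rad/s and ζ = 13.5/(2·7.902) = 0.8542.
%OS = 100·exp(−πζ/√(1−ζ²)) = 0.573%.

0.573%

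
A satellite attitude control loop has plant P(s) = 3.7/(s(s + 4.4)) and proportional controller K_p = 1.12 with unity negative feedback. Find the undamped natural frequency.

The closed-loop denominator is s(s+4.4) + 1.12·3.7 = s² + 4.4s + 4.144.
Matching s² + 2ζω_n s + ω_n²: ω_n = √4.144 = 2.036 rad/s and 2ζω_n = 4.4, so ζ = 4.4/(2·2.036) = 1.08.

ω_n = 2.04 rad/s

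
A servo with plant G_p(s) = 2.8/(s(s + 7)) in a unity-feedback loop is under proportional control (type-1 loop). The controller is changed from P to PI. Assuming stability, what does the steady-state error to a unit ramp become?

The integrator raises the loop to type 2, so K_v → ∞ and e_ss to a ramp is zero.

0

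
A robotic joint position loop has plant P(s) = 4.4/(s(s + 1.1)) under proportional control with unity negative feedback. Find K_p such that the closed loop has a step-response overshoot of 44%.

From %OS = 100·exp(−πζ/√(1−ζ²)) = 44%, ζ = −ln(0.44)/√(π²+ln²(0.44)) = 0.2528.
Characteristic equation s² + 1.1s + 4.4K_p = 0 gives ζ = 1.1/(2√(4.4K_p)).
Setting ζ = 0.2528: √(4.4K_p) = 1.1/(2·0.2528) = 2.175, so K_p = 4.732/4.4 = 1.08.

K_p = 1.08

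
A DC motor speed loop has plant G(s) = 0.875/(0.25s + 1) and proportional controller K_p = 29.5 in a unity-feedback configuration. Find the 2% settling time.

T_s ≈ 0.0373 s

Closed loop: T(s) = K_p·G/(1+K_p·G) = 25.81/(0.25s + 1 + 25.81), with pole at s = −(1 + 25.81)/0.25 = −107.2.
τ = 1/107.2 = 0.009324 s, so 2% settling time ≈ 4τ = 0.0373 s.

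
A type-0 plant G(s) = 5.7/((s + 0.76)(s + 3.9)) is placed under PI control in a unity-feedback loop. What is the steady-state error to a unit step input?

0

The PI controller's integrator makes the forward path type 1, so e_ss to a step is zero.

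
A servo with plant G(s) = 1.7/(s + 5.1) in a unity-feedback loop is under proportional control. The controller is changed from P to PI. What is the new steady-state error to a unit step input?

0

Adding integral action puts a pole at s = 0 in the forward path, raising the system type to 1; a type-1 loop has zero steady-state error to a step.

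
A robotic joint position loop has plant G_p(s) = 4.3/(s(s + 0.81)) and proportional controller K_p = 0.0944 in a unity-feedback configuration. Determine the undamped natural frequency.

The closed-loop denominator is s(s+0.81) + 0.0944·4.3 = s² + 0.81s + 0.4059.
So ω_n² = 0.4059 ⇒ ω_n = 0.6371 rad/s, and ζ = 0.81/(2ω_n) = 0.636.

ω_n = 0.637 rad/s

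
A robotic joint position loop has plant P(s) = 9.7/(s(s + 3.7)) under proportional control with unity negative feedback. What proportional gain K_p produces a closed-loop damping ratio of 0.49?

Closed-loop characteristic equation: s² + 3.7s + K_p·9.7 = 0.
So ω_n = √(9.7K_p) and 2ζω_n = 3.7, giving ζ = 3.7/(2√(9.7K_p)).
Setting ζ = 0.49: √(9.7K_p) = 3.7/(2·0.49) = 3.776, so K_p = 14.25/9.7 = 1.47.

K_p = 1.47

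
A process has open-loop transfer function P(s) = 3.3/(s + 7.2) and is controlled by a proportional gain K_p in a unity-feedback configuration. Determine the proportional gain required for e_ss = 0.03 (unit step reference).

K_p = 70.5

Steady-state error for a unit step on this type-0 loop is 1/(1 + K_p·P(0)).
P(0) = 0.4583. Require 1/(1 + K_p·0.4583) = 0.03, so 1 + 0.4583·K_p = 33.33.
K_p = (33.33 − 1)/0.4583 = 70.5.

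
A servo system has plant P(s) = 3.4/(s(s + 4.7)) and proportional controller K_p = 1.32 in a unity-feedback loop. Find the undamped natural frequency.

ω_n = 2.12 rad/s

The closed-loop denominator is s(s+4.7) + 1.32·3.4 = s² + 4.7s + 4.488.
So ω_n² = 4.488 ⇒ ω_n = 2.118 rad/s, and ζ = 4.7/(2ω_n) = 1.11.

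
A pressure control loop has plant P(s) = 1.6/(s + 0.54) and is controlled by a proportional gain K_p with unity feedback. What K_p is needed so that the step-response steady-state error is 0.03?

K_p = 10.9

The loop is type 0, so e_ss(step) = 1/(1 + K_pos) with K_pos = K_p·P(0).
P(0) = 2.963. Require 1/(1 + K_p·2.963) = 0.03, so 1 + 2.963·K_p = 33.33.
K_p = (33.33 − 1)/2.963 = 10.9.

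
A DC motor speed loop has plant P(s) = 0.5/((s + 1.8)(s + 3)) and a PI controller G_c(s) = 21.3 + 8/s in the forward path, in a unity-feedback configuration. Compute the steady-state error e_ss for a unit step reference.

The open loop G_c(s)P(s) has a pole at the origin (type 1), so the static position error constant is infinite and e_ss = 1/(1+∞) = 0.

0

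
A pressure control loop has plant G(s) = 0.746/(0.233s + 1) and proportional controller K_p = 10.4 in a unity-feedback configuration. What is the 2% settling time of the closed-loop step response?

T_s ≈ 0.106 s

Closed loop: T(s) = K_p·G/(1+K_p·G) = 7.758/(0.233s + 1 + 7.758), with pole at s = −(1 + 7.758)/0.233 = −37.59.
τ = 1/37.59 = 0.0266 s, so 2% settling time ≈ 4τ = 0.106 s.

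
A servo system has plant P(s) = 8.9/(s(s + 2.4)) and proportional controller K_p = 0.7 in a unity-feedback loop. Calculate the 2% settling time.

The closed-loop denominator s² + 2.4s + 6.23 gives ω_n = √6.23 = 2.496 and ζ = 2.4/(2ω_n) = 0.4808.
2% settling time T_s ≈ 4/(ζω_n) = 4/1.2 = 3.33 s.

T_s ≈ 3.33 s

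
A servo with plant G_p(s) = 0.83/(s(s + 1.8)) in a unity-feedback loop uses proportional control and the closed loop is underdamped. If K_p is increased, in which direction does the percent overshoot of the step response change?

increase

ζ = 1.8/(2√(0.83K_p)) decreases as K_p grows; lower damping means more overshoot.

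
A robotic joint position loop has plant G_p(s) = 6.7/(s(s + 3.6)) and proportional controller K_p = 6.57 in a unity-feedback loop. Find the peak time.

T_p = 0.492 s

The closed-loop denominator s² + 3.6s + 44.02 gives ω_n = √44.02 = 6.635 and ζ = 3.6/(2ω_n) = 0.2713.
Damped frequency ω_d = ω_n√(1−ζ²) = 6.386 rad/s, so peak time T_p = π/ω_d = 0.492 s.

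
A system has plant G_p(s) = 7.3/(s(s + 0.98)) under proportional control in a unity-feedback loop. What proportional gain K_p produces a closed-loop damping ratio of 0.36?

K_p = 0.254

Closed-loop characteristic equation: s² + 0.98s + K_p·7.3 = 0.
So ω_n = √(7.3K_p) and 2ζω_n = 0.98, giving ζ = 0.98/(2√(7.3K_p)).
Setting ζ = 0.36: √(7.3K_p) = 0.98/(2·0.36) = 1.361, so K_p = 1.853/7.3 = 0.254.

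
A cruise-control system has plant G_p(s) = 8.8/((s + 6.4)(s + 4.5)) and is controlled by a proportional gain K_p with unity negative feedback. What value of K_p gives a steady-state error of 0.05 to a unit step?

K_p = 62.2

For a type-0 loop with proportional control, e_ss = 1/(1 + K_p·G_p(0)).
G_p(0) = 0.3056. Require 1/(1 + K_p·0.3056) = 0.05, so 1 + 0.3056·K_p = 20.
K_p = (20 − 1)/0.3056 = 62.2.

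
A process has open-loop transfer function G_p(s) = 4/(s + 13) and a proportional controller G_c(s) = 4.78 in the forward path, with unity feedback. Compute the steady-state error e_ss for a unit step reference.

0.405

The loop is type 0. Static position error constant K_pos = G_c(0)·G_p(0) = 4.78·0.3077 = 1.471.
Steady-state error to a unit step: e_ss = 1/(1+K_pos) = 1/2.471 = 0.405.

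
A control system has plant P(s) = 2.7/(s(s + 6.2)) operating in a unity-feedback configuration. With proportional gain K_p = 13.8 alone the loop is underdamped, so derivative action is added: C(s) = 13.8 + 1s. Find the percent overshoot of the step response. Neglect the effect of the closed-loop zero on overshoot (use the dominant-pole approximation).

3.52%

Forward path: (13.8 + 1s)·2.7/(s(s+6.2)). The closed-loop characteristic equation is s² + (6.2 + 2.7·1)s + 2.7·13.8 = 0.
That is s² + 8.9s + 37.26 = 0, so ω_n = 6.104 rad/s and ζ = 8.9/(2·6.104) = 0.729.
%OS = 100·exp(−πζ/√(1−ζ²)) = 3.52%.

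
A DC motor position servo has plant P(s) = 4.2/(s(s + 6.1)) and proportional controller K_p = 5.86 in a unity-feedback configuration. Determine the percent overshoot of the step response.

8.64%

Closed-loop characteristic equation: s² + 6.1s + 24.61 = 0, so ω_n = 4.961 rad/s and ζ = 6.1/(2·4.961) = 0.6148.
%OS = 100·exp(−πζ/√(1−ζ²)) = 100·exp(−π·0.6148/√0.622) = 8.64%.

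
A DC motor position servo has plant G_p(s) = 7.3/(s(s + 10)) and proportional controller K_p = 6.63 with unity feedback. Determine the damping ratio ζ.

ζ = 0.719

1 + K_p·G_p(s) = 0 gives s² + 10s + 48.4 = 0.
Matching s² + 2ζω_n s + ω_n²: ω_n = √48.4 = 6.957 rad/s and 2ζω_n = 10, so ζ = 10/(2·6.957) = 0.719.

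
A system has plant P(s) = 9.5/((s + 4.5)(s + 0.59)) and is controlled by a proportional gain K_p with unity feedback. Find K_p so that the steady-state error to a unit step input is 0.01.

K_p = 27.7

Steady-state error for a unit step on this type-0 loop is 1/(1 + K_p·P(0)).
P(0) = 3.578. Require 1/(1 + K_p·3.578) = 0.01, so 1 + 3.578·K_p = 100.
K_p = (100 − 1)/3.578 = 27.7.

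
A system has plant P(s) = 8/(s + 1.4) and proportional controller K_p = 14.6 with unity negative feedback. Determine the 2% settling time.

Closed-loop transfer function: T(s) = K_p·P(s)/(1 + K_p·P(s)) = 116.8/(s + 1.4 + 116.8) = 116.8/(s + 118.2).
Time constant τ = 1/118.2 = 0.00846 s, so the 2% settling time is about 4τ = 0.0338 s.

T_s ≈ 0.0338 s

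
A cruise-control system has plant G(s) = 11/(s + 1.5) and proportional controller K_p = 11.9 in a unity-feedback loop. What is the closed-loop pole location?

s = -132.4

Closed-loop transfer function: T(s) = K_p·G(s)/(1 + K_p·G(s)) = 130.9/(s + 1.5 + 130.9) = 130.9/(s + 132.4).
The closed-loop pole is at s = −132.4.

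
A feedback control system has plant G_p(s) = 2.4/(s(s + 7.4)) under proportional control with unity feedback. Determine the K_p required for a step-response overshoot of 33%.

From %OS = 100·exp(−πζ/√(1−ζ²)) = 33%, ζ = −ln(0.33)/√(π²+ln²(0.33)) = 0.3328.
Characteristic equation s² + 7.4s + 2.4K_p = 0 gives ζ = 7.4/(2√(2.4K_p)).
Setting ζ = 0.3328: √(2.4K_p) = 7.4/(2·0.3328) = 11.12, so K_p = 123.6/2.4 = 51.5.

K_p = 51.5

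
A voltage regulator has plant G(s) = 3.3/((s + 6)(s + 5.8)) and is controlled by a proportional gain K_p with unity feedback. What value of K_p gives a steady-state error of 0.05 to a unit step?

K_p = 200

For a type-0 loop with proportional control, e_ss = 1/(1 + K_p·G(0)).
G(0) = 0.09483. Require 1/(1 + K_p·0.09483) = 0.05, so 1 + 0.09483·K_p = 20.
K_p = (20 − 1)/0.09483 = 200.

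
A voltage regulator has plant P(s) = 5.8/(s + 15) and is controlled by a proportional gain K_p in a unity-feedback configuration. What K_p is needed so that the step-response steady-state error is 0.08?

K_p = 29.7

Steady-state error for a unit step on this type-0 loop is 1/(1 + K_p·P(0)).
P(0) = 0.3867. Require 1/(1 + K_p·0.3867) = 0.08, so 1 + 0.3867·K_p = 12.5.
K_p = (12.5 − 1)/0.3867 = 29.7.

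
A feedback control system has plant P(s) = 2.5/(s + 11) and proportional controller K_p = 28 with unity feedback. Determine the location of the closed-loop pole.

Closed-loop transfer function: T(s) = K_p·P(s)/(1 + K_p·P(s)) = 70/(s + 11 + 70) = 70/(s + 81).
The closed-loop pole is at s = −81.

s = -81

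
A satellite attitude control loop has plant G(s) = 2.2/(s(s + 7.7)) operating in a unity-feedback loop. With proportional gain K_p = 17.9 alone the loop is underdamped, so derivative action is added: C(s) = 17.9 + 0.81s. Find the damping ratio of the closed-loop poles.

Forward path: (17.9 + 0.81s)·2.2/(s(s+7.7)). The closed-loop characteristic equation is s² + (7.7 + 2.2·0.81)s + 2.2·17.9 = 0.
That is s² + 9.482s + 39.38 = 0, so ω_n = 6.275 rad/s and ζ = 9.482/(2·6.275) = 0.7555.

ζ = 0.755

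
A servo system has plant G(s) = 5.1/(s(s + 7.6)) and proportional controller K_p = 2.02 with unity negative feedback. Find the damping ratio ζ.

With unity feedback the closed-loop characteristic equation is s² + 7.6s + 2.02·5.1 = s² + 7.6s + 10.3 = 0.
So ω_n² = 10.3 ⇒ ω_n = 3.21 rad/s, and ζ = 7.6/(2ω_n) = 1.18.

ζ = 1.18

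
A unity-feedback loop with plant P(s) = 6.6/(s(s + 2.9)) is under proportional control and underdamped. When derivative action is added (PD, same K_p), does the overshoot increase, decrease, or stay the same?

decrease

With PD the characteristic equation becomes s² + (a + K·K_d)s + K·K_p = 0; the damping term grows, ζ rises, overshoot falls.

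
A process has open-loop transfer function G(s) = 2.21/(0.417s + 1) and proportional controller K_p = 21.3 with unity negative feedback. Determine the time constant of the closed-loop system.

τ = 0.00867 s

Closed loop: T(s) = K_p·G/(1+K_p·G) = 47.07/(0.417s + 1 + 47.07), with pole at s = −(1 + 47.07)/0.417 = −115.3.
Closed-loop time constant τ = 1/115.3 = 0.00867 s.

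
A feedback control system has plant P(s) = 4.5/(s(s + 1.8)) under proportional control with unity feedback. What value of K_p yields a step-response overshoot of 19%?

K_p = 0.824

From %OS = 100·exp(−πζ/√(1−ζ²)) = 19%, ζ = −ln(0.19)/√(π²+ln²(0.19)) = 0.4673.
Characteristic equation s² + 1.8s + 4.5K_p = 0 gives ζ = 1.8/(2√(4.5K_p)).
Setting ζ = 0.4673: √(4.5K_p) = 1.8/(2·0.4673) = 1.926, so K_p = 3.709/4.5 = 0.824.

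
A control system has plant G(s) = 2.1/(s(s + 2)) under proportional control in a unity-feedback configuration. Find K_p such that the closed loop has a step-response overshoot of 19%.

K_p = 2.18

From %OS = 100·exp(−πζ/√(1−ζ²)) = 19%, ζ = −ln(0.19)/√(π²+ln²(0.19)) = 0.4673.
Characteristic equation s² + 2s + 2.1K_p = 0 gives ζ = 2/(2√(2.1K_p)).
Setting ζ = 0.4673: √(2.1K_p) = 2/(2·0.4673) = 2.14, so K_p = 4.579/2.1 = 2.18.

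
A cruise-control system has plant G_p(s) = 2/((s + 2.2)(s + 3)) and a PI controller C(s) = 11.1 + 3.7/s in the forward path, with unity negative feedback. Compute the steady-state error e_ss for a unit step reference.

0

The open loop C(s)G_p(s) has a pole at the origin (type 1), so the static position error constant is infinite and e_ss = 1/(1+∞) = 0.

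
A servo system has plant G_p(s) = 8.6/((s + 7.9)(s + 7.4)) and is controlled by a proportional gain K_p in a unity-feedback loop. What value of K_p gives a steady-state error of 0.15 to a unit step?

K_p = 38.5

Steady-state error for a unit step on this type-0 loop is 1/(1 + K_p·G_p(0)).
G_p(0) = 0.1471. Require 1/(1 + K_p·0.1471) = 0.15, so 1 + 0.1471·K_p = 6.667.
K_p = (6.667 − 1)/0.1471 = 38.5.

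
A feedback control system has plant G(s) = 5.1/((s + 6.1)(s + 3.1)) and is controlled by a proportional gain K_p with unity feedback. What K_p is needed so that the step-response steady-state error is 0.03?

For a type-0 loop with proportional control, e_ss = 1/(1 + K_p·G(0)).
G(0) = 0.2697. Require 1/(1 + K_p·0.2697) = 0.03, so 1 + 0.2697·K_p = 33.33.
K_p = (33.33 − 1)/0.2697 = 120.

K_p = 120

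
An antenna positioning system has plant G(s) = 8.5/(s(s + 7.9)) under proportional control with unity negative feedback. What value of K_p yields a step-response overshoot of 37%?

K_p = 20.2

From %OS = 100·exp(−πζ/√(1−ζ²)) = 37%, ζ = −ln(0.37)/√(π²+ln²(0.37)) = 0.3017.
Characteristic equation s² + 7.9s + 8.5K_p = 0 gives ζ = 7.9/(2√(8.5K_p)).
Setting ζ = 0.3017: √(8.5K_p) = 7.9/(2·0.3017) = 13.09, so K_p = 171.4/8.5 = 20.2.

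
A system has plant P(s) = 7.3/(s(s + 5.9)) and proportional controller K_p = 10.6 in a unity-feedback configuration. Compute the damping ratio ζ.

1 + K_p·P(s) = 0 gives s² + 5.9s + 77.38 = 0.
Matching s² + 2ζω_n s + ω_n²: ω_n = √77.38 = 8.797 rad/s and 2ζω_n = 5.9, so ζ = 5.9/(2·8.797) = 0.335.

ζ = 0.335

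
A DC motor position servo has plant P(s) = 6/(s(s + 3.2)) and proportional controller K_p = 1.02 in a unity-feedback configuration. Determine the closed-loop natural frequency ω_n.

ω_n = 2.47 rad/s

1 + K_p·P(s) = 0 gives s² + 3.2s + 6.12 = 0.
Matching s² + 2ζω_n s + ω_n²: ω_n = √6.12 = 2.474 rad/s and 2ζω_n = 3.2, so ζ = 3.2/(2·2.474) = 0.647.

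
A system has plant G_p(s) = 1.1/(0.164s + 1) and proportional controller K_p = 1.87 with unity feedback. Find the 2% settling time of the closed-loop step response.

Closed loop: T(s) = K_p·G_p/(1+K_p·G_p) = 2.057/(0.164s + 1 + 2.057), with pole at s = −(1 + 2.057)/0.164 = −18.64.
τ = 1/18.64 = 0.05365 s, so 2% settling time ≈ 4τ = 0.215 s.

T_s ≈ 0.215 s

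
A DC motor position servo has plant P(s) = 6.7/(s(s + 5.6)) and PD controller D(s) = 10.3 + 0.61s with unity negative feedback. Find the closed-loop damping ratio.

ζ = 0.583

Forward path: (10.3 + 0.61s)·6.7/(s(s+5.6)). The closed-loop characteristic equation is s² + (5.6 + 6.7·0.61)s + 6.7·10.3 = 0.
That is s² + 9.687s + 69.01 = 0, so ω_n = 8.307 rad/s and ζ = 9.687/(2·8.307) = 0.583.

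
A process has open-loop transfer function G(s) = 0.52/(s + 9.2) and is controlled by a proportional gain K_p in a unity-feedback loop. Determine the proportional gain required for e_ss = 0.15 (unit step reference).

Steady-state error for a unit step on this type-0 loop is 1/(1 + K_p·G(0)).
G(0) = 0.05652. Require 1/(1 + K_p·0.05652) = 0.15, so 1 + 0.05652·K_p = 6.667.
K_p = (6.667 − 1)/0.05652 = 100.

K_p = 100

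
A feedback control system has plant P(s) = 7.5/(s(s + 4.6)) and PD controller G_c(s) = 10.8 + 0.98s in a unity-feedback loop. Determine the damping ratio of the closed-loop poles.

Forward path: (10.8 + 0.98s)·7.5/(s(s+4.6)). The closed-loop characteristic equation is s² + (4.6 + 7.5·0.98)s + 7.5·10.8 = 0.
That is s² + 11.95s + 81 = 0, so ω_n = 9 rad/s and ζ = 11.95/(2·9) = 0.6639.

ζ = 0.664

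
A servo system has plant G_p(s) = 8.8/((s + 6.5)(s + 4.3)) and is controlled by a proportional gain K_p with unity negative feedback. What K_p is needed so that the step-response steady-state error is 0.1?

For a type-0 loop with proportional control, e_ss = 1/(1 + K_p·G_p(0)).
G_p(0) = 0.3148. Require 1/(1 + K_p·0.3148) = 0.1, so 1 + 0.3148·K_p = 10.
K_p = (10 − 1)/0.3148 = 28.6.

K_p = 28.6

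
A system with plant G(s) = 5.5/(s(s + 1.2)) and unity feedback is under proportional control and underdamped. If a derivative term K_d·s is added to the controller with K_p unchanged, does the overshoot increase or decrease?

The derivative term adds K·K_d to the s-coefficient of the characteristic equation, raising 2ζω_n while ω_n is unchanged; ζ increases, so overshoot decreases.

decrease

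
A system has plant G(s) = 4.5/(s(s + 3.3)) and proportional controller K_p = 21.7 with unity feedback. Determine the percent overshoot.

The closed-loop denominator s² + 3.3s + 97.65 gives ω_n = √97.65 = 9.882 and ζ = 3.3/(2ω_n) = 0.167.
%OS = 100·exp(−πζ/√(1−ζ²)) = 100·exp(−π·0.167/√0.9721) = 58.7%.

58.7%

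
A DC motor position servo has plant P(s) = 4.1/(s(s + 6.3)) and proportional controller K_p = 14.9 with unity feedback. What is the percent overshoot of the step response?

25.1%

From 1 + K_pP(s) = 0: s² + 6.3s + 61.09 = 0 ⇒ ω_n = 7.816, ζ = 0.403.
%OS = 100·exp(−πζ/√(1−ζ²)) = 100·exp(−π·0.403/√0.8376) = 25.1%.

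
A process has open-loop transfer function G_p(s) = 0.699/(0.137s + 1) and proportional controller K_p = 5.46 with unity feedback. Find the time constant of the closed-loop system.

Closed loop: T(s) = K_p·G_p/(1+K_p·G_p) = 3.817/(0.137s + 1 + 3.817), with pole at s = −(1 + 3.817)/0.137 = −35.16.
Closed-loop time constant τ = 1/35.16 = 0.0284 s.

τ = 0.0284 s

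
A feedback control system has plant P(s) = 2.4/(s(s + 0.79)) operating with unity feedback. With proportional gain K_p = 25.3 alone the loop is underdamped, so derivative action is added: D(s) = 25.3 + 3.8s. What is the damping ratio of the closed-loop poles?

Forward path: (25.3 + 3.8s)·2.4/(s(s+0.79)). The closed-loop characteristic equation is s² + (0.79 + 2.4·3.8)s + 2.4·25.3 = 0.
That is s² + 9.91s + 60.72 = 0, so ω_n = 7.792 rad/s and ζ = 9.91/(2·7.792) = 0.6359.

ζ = 0.636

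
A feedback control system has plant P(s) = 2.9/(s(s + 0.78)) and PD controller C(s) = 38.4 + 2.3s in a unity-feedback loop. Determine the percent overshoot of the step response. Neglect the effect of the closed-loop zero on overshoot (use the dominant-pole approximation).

Forward path: (38.4 + 2.3s)·2.9/(s(s+0.78)). The closed-loop characteristic equation is s² + (0.78 + 2.9·2.3)s + 2.9·38.4 = 0.
That is s² + 7.45s + 111.4 = 0, so ω_n = 10.55 rad/s and ζ = 7.45/(2·10.55) = 0.353.
%OS = 100·exp(−πζ/√(1−ζ²)) = 30.6%.

30.6%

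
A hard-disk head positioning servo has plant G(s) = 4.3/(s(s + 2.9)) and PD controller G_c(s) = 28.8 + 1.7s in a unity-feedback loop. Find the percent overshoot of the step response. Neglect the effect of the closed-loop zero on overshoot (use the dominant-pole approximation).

Forward path: (28.8 + 1.7s)·4.3/(s(s+2.9)). The closed-loop characteristic equation is s² + (2.9 + 4.3·1.7)s + 4.3·28.8 = 0.
That is s² + 10.21s + 123.8 = 0, so ω_n = 11.13 rad/s and ζ = 10.21/(2·11.13) = 0.4587.
%OS = 100·exp(−πζ/√(1−ζ²)) = 19.8%.

19.8%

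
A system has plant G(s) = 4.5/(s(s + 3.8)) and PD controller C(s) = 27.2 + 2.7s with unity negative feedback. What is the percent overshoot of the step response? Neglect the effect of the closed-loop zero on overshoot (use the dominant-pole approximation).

Forward path: (27.2 + 2.7s)·4.5/(s(s+3.8)). The closed-loop characteristic equation is s² + (3.8 + 4.5·2.7)s + 4.5·27.2 = 0.
That is s² + 15.95s + 122.4 = 0, so ω_n = 11.06 rad/s and ζ = 15.95/(2·11.06) = 0.7208.
%OS = 100·exp(−πζ/√(1−ζ²)) = 3.81%.

3.81%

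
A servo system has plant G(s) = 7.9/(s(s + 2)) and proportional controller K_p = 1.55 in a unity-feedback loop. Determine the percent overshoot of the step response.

Closed-loop characteristic equation: s² + 2s + 12.25 = 0, so ω_n = 3.499 rad/s and ζ = 2/(2·3.499) = 0.2858.
%OS = 100·exp(−πζ/√(1−ζ²)) = 100·exp(−π·0.2858/√0.9183) = 39.2%.

39.2%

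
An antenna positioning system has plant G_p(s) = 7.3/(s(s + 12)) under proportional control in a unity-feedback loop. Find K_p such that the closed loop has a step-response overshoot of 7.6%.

K_p = 12.3

From %OS = 100·exp(−πζ/√(1−ζ²)) = 7.6%, ζ = −ln(0.076)/√(π²+ln²(0.076)) = 0.6342.
Characteristic equation s² + 12s + 7.3K_p = 0 gives ζ = 12/(2√(7.3K_p)).
Setting ζ = 0.6342: √(7.3K_p) = 12/(2·0.6342) = 9.461, so K_p = 89.5/7.3 = 12.3.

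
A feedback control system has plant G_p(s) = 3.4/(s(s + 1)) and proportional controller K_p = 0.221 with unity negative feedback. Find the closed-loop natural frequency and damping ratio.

1 + K_p·G_p(s) = 0 gives s² + 1s + 0.7514 = 0.
Matching s² + 2ζω_n s + ω_n²: ω_n = √0.7514 = 0.8668 rad/s and 2ζω_n = 1, so ζ = 1/(2·0.8668) = 0.577.

ω_n = 0.867 rad/s, ζ = 0.577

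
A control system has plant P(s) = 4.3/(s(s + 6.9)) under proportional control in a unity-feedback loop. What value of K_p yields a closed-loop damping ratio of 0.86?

K_p = 3.74

Closed-loop characteristic equation: s² + 6.9s + K_p·4.3 = 0.
So ω_n = √(4.3K_p) and 2ζω_n = 6.9, giving ζ = 6.9/(2√(4.3K_p)).
Setting ζ = 0.86: √(4.3K_p) = 6.9/(2·0.86) = 4.012, so K_p = 16.09/4.3 = 3.74.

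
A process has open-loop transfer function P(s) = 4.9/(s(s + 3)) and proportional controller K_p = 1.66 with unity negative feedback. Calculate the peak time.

From 1 + K_pP(s) = 0: s² + 3s + 8.134 = 0 ⇒ ω_n = 2.852, ζ = 0.5259.
Damped frequency ω_d = ω_n√(1−ζ²) = 2.426 rad/s, so peak time T_p = π/ω_d = 1.3 s.

T_p = 1.3 s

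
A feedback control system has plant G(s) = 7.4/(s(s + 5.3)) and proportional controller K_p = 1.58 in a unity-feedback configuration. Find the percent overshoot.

Closed-loop characteristic equation: s² + 5.3s + 11.69 = 0, so ω_n = 3.419 rad/s and ζ = 5.3/(2·3.419) = 0.775.
%OS = 100·exp(−πζ/√(1−ζ²)) = 100·exp(−π·0.775/√0.3994) = 2.12%.

2.12%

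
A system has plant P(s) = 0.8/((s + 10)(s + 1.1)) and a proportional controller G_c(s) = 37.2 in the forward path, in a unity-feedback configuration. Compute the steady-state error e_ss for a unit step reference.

0.27

The loop is type 0. Static position error constant K_pos = G_c(0)·P(0) = 37.2·0.07273 = 2.705.
Steady-state error to a unit step: e_ss = 1/(1+K_pos) = 1/3.705 = 0.27.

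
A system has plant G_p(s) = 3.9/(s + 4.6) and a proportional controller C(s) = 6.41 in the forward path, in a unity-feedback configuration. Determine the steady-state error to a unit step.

The loop is type 0. Static position error constant K_pos = C(0)·G_p(0) = 6.41·0.8478 = 5.435.
Steady-state error to a unit step: e_ss = 1/(1+K_pos) = 1/6.435 = 0.155.

0.155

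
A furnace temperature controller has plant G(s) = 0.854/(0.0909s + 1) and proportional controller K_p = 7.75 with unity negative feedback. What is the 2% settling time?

T_s ≈ 0.0477 s

Closed loop: T(s) = K_p·G/(1+K_p·G) = 6.619/(0.0909s + 1 + 6.619), with pole at s = −(1 + 6.619)/0.0909 = −83.81.
τ = 1/83.81 = 0.01193 s, so 2% settling time ≈ 4τ = 0.0477 s.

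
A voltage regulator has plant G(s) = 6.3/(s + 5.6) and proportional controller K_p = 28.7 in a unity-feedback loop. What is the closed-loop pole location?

s = -186.4

Closed-loop transfer function: T(s) = K_p·G(s)/(1 + K_p·G(s)) = 180.8/(s + 5.6 + 180.8) = 180.8/(s + 186.4).
The closed-loop pole is at s = −186.4.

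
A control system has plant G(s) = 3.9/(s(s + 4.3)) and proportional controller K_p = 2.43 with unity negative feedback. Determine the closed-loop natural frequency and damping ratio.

The closed-loop denominator is s(s+4.3) + 2.43·3.9 = s² + 4.3s + 9.477.
So ω_n² = 9.477 ⇒ ω_n = 3.078 rad/s, and ζ = 4.3/(2ω_n) = 0.698.

ω_n = 3.08 rad/s, ζ = 0.698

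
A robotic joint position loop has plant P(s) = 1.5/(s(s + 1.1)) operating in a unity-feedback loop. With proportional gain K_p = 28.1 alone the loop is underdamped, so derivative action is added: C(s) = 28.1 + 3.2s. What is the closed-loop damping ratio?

ζ = 0.454

Forward path: (28.1 + 3.2s)·1.5/(s(s+1.1)). The closed-loop characteristic equation is s² + (1.1 + 1.5·3.2)s + 1.5·28.1 = 0.
That is s² + 5.9s + 42.15 = 0, so ω_n = 6.492 rad/s and ζ = 5.9/(2·6.492) = 0.4544.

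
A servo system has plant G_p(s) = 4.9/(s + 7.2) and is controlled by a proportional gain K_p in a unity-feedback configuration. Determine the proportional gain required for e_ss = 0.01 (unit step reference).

K_p = 145

The loop is type 0, so e_ss(step) = 1/(1 + K_pos) with K_pos = K_p·G_p(0).
G_p(0) = 0.6806. Require 1/(1 + K_p·0.6806) = 0.01, so 1 + 0.6806·K_p = 100.
K_p = (100 − 1)/0.6806 = 145.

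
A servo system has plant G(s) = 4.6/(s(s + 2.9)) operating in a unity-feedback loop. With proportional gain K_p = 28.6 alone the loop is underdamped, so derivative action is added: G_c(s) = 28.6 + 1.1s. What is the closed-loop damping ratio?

Forward path: (28.6 + 1.1s)·4.6/(s(s+2.9)). The closed-loop characteristic equation is s² + (2.9 + 4.6·1.1)s + 4.6·28.6 = 0.
That is s² + 7.96s + 131.6 = 0, so ω_n = 11.47 rad/s and ζ = 7.96/(2·11.47) = 0.347.

ζ = 0.347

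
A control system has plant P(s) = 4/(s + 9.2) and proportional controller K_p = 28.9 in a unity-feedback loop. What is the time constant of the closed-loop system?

Closed-loop transfer function: T(s) = K_p·P(s)/(1 + K_p·P(s)) = 115.6/(s + 9.2 + 115.6) = 115.6/(s + 124.8).
Time constant τ = 1/124.8 = 0.00801 s.

τ = 0.00801 s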